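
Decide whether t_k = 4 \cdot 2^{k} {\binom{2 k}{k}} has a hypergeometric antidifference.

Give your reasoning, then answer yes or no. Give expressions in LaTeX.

t_(k+1)/t_k = 4*(2*k + 1)/(k + 1).
Factor: A=8*k + 4; B=k + 1; C=1.
Solve (8*k + 4)·f(k+1) − (k)·f(k) = 1.
deg f ≤ -1 (via 1,1,0).
d = -1 < 0 ⇒ no nonzero polynomial f; not summable.

No — key equation has no polynomial f.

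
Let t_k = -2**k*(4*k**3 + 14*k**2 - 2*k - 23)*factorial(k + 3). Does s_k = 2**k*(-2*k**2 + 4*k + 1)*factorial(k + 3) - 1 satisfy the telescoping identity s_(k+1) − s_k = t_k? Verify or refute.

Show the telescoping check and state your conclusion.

valid (s_(k+1) − s_k reduces to t_k)

s_(k+1) = 2**(k + 1)*(4*k - 2*(k + 1)**2 + 5)*factorial(k + 4) - 1
s_(k+1) − s_k = -2**k*(4*k**3 + 14*k**2 - 2*k - 23)*factorial(k + 3)
(s_(k+1) − s_k) − t_k = 0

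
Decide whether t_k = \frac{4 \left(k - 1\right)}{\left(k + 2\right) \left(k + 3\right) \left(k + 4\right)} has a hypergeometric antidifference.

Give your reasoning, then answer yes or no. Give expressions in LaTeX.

Ratio r(k) = k*(k + 2)/((k - 1)*(k + 5)).
A = k + 2, B = k + 5, C = k - 1.
Key eq: (k + 2)·f(k+1) = (k + 4)·f(k) + (k - 1).
Bound: deg f ≤ 2.
Match coefficients ⇒ f(k) = k*(k - 7)/12.
Certificate R = B(k−1)f/C = k*(k - 7)*(k + 4)/(12*(k - 1)) gives s_k = k*(k - 7)/(3*(k + 2)*(k + 3)).
Check: Δs_k = 4*(k - 1)/(k**3 + 9*k**2 + 26*k + 24). ✓

Yes. s_k = \frac{k \left(k - 7\right)}{3 \left(k + 2\right) \left(k + 3\right)}.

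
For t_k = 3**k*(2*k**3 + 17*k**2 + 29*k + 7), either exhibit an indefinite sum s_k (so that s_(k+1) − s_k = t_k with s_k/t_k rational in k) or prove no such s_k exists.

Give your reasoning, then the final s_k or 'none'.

s_k = 3**k*(k**3 + 4*k**2 - 2*k - 1)

Compute t_(k+1)/t_k: get 3*(2*k**3 + 23*k**2 + 69*k + 55)/(2*k**3 + 17*k**2 + 29*k + 7).
Factor: A=3; B=1; C=k**3 + 17*k**2/2 + 29*k/2 + 7/2.
Need (3)·f(k+1) − (1)·f(k) = k**3 + 17*k**2/2 + 29*k/2 + 7/2.
From deg A=0, deg B=0, deg C=3: d=3.
A polynomial solution: f(k) = (k**3 + 4*k**2 - 2*k - 1)/2.
R(k) = B(k−1)·f(k)/C(k) = (k**3 + 4*k**2 - 2*k - 1)/(2*k**3 + 17*k**2 + 29*k + 7); s_k = R·t_k = 3**k*(k**3 + 4*k**2 - 2*k - 1).
Δs = 3**k*(2*k**3 + 17*k**2 + 29*k + 7), as required.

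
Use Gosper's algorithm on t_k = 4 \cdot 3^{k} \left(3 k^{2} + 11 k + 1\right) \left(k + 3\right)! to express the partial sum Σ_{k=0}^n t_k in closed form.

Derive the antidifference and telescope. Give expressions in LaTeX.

S(n) = 12 \cdot 3^{n} n \left(n + 4\right)! + 24

Compute t_(k+1)/t_k: get 3*(3*k**3 + 29*k**2 + 83*k + 60)/(3*k**2 + 11*k + 1).
Factor: A=3*k + 12; B=1; C=k**2 + 11*k/3 + 1/3.
Solve (3*k + 12)·f(k+1) − (1)·f(k) = k**2 + 11*k/3 + 1/3.
Degrees (1,0,2) ⇒ d ≤ 1.
A polynomial solution: f(k) = (k - 1)/3.
Certificate R = B(k−1)f/C = (k - 1)/(3*k**2 + 11*k + 1) gives s_k = 4*3**k*(k - 1)*factorial(k + 3).
Check: Δs_k = 4*3**k*(3*k**2 + 11*k + 1)*factorial(k + 3). ✓
Σ_(k=0)^n t_k = s_(n+1) − s_(0) = (12*3**n*n*factorial(n + 4)) − (-24), i.e. 12*3**n*n*factorial(n + 4) + 24.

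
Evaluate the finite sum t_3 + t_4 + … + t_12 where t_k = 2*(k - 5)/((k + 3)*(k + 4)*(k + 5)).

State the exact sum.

Σ = 5/714

The ratio is (k - 4)*(k + 3)/((k - 5)*(k + 6)).
Normal form (A,B,C) = (k + 3, k + 6, k - 5).
f must satisfy (k + 3)·f(k+1) − (k + 5)·f(k) = k - 5.
d = 2 from the (1,1,1) case.
A polynomial solution: f(k) = -k*(k + 19)/12.
So s_k = (B(k−1)f/C)·t_k = (-k*(k + 5)*(k + 19)/(12*(k - 5)))·t_k = k*(-k - 19)/(6*(k + 3)*(k + 4)).
s_(k+1) − s_k = 2*(k - 5)/(k**3 + 12*k**2 + 47*k + 60) = t_k.
Σ_(k=3)^(12) t_k = s_(13) − s_(3) = -13/51 − (-11/42) = 5/714.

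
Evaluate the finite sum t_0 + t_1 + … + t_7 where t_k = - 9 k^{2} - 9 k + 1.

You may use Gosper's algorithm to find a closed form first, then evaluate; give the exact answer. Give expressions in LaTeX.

Σ = -1504

The ratio is (9*k**2 + 27*k + 17)/(9*k**2 + 9*k - 1).
A = 1, B = 1, C = k**2 + k - 1/9.
Solve (1)·f(k+1) − (1)·f(k) = k**2 + k - 1/9.
d = 3 from the (0,0,2) case.
Solving with deg f ≤ 3: f(k) = k*(3*k**2 - 4)/9.
Then R = B(k−1)f/C = k*(3*k**2 - 4)/(9*k**2 + 9*k - 1), so s_k = R(k)·t_k = k*(4 - 3*k**2).
s_(k+1) − s_k = -9*k**2 - 9*k + 1 = t_k.
Telescoping: Σ = s_(8) − s_(0) = -1504 − (0) = -1504.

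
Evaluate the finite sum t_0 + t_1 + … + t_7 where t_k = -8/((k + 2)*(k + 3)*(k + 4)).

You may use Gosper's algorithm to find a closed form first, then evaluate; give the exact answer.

Σ = -104/165

r(k) = (k + 2)/(k + 5) after simplifying.
So A=k + 2 and B=k + 5, with C=1.
Need (k + 2)·f(k+1) − (k + 4)·f(k) = 1.
From deg A=1, deg B=1, deg C=0: d=2.
Solve for f: f(k) = k*(k + 5)/12 (degree 2 ≤ 2).
So s_k = (B(k−1)f/C)·t_k = (k*(k + 4)*(k + 5)/12)·t_k = 2*k*(-k - 5)/(3*(k + 2)*(k + 3)).
s_(k+1) − s_k = -8/(k**3 + 9*k**2 + 26*k + 24) = t_k.
Sum = s_(8) − s_(0); s_(8) = -104/165, s_(0) = 0 ⇒ -104/165.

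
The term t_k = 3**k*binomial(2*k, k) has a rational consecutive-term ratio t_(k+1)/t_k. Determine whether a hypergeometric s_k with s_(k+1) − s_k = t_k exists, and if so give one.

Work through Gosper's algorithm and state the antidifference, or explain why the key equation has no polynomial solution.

no hypergeometric antidifference exists

The ratio is 6*(2*k + 1)/(k + 1).
Take A(k)=12*k + 6, B(k)=k + 1, C(k)=1.
Set up (12*k + 6)·f(k+1) − (k)·f(k) − (1) = 0.
Bound: deg f ≤ -1.
Bound -1 < 0, so the key equation has no polynomial solution.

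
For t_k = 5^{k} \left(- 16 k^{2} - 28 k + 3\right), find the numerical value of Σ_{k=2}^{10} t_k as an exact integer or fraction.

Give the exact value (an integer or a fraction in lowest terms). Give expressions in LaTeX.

Σ = -21923827925

Ratio r(k) = 5*(16*k**2 + 60*k + 41)/(16*k**2 + 28*k - 3).
So A=5 and B=1, with C=k**2 + 7*k/4 - 3/16.
Need (5)·f(k+1) − (1)·f(k) = k**2 + 7*k/4 - 3/16.
deg f ≤ 2 (via 0,0,2).
Coefficient equations give f(k) = (4*k**2 - 3*k - 2)/16.
Get s_k = R·t_k = 5**k*(-4*k**2 + 3*k + 2) with R(k) = B(k−1)f(k)/C(k) = (4*k**2 - 3*k - 2)/(16*k**2 + 28*k - 3).
Verify: 5**k*(-16*k**2 - 28*k + 3) matches t_k.
Sum = s_(11) − s_(2); s_(11) = -21923828125, s_(2) = -200 ⇒ -21923827925.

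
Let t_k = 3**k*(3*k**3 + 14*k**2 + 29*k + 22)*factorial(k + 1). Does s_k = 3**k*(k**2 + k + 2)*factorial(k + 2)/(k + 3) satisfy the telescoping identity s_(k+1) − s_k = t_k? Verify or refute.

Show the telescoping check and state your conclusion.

s_(k+1) = 3**(k + 1)*(k**2 + 3*k + 4)*factorial(k + 3)/(k + 4)
s_(k+1) − s_k = 3**k*(3*k**4 + 26*k**3 + 88*k**2 + 147*k + 100)*factorial(k + 2)/((k + 3)*(k + 4))
(s_(k+1) − s_k) − t_k = -3**k*(3*k**4 + 23*k**3 + 70*k**2 + 108*k + 64)*factorial(k + 1)/((k + 3)*(k + 4))

Invalid: residual -3**k*(3*k**4 + 23*k**3 + 70*k**2 + 108*k + 64)*factorial(k + 1)/((k + 3)*(k + 4)) ≠ 0.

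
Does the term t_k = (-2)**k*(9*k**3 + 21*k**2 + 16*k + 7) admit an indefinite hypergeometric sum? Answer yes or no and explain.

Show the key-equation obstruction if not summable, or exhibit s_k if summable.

Yes. s_k = (-2)**k*(-3*k**3 - k**2 + 2*k - 1).

Ratio r(k) = 2*(-9*k**3 - 48*k**2 - 85*k - 53)/(9*k**3 + 21*k**2 + 16*k + 7).
Take A(k)=-2, B(k)=1, C(k)=k**3 + 7*k**2/3 + 16*k/9 + 7/9.
f must satisfy (-2)·f(k+1) − (1)·f(k) = k**3 + 7*k**2/3 + 16*k/9 + 7/9.
deg f ≤ 3 (via 0,0,3).
A polynomial solution: f(k) = -(3*k**3 + k**2 - 2*k + 1)/9.
Get s_k = R·t_k = (-2)**k*(-3*k**3 - k**2 + 2*k - 1) with R(k) = B(k−1)f(k)/C(k) = -(3*k**3 + k**2 - 2*k + 1)/(9*k**3 + 21*k**2 + 16*k + 7).
Check: Δs_k = (-2)**k*(9*k**3 + 21*k**2 + 16*k + 7). ✓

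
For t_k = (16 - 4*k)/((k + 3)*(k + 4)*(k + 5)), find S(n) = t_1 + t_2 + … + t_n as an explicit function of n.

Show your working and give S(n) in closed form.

S(n) = n*(31 - n)/(10*(n**2 + 9*n + 20))

The ratio is (k - 3)*(k + 3)/((k - 4)*(k + 6)).
Take A(k)=k + 3, B(k)=k + 6, C(k)=k - 4.
Need (k + 3)·f(k+1) − (k + 5)·f(k) = k - 4.
Degrees (1,1,1) ⇒ d ≤ 2.
Solving with deg f ≤ 2: f(k) = -k*(k + 31)/24.
So s_k = (B(k−1)f/C)·t_k = (-k*(k + 5)*(k + 31)/(24*(k - 4)))·t_k = k*(k + 31)/(6*(k + 3)*(k + 4)).
s_(k+1) − s_k = 4*(4 - k)/(k**3 + 12*k**2 + 47*k + 60) = t_k.
Evaluate: s_(n+1) = (n**2 + 33*n + 32)/(6*(n**2 + 9*n + 20)); subtract s_(1) = 4/15 ⇒ S(n) = n*(31 - n)/(10*(n**2 + 9*n + 20)).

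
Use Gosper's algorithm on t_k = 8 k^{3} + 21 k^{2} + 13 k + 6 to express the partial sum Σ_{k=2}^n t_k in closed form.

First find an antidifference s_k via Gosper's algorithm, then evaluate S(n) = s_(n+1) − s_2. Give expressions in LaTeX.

r(k) = (8*k**3 + 45*k**2 + 79*k + 48)/(8*k**3 + 21*k**2 + 13*k + 6) after simplifying.
A = 1, B = 1, C = k**3 + 21*k**2/8 + 13*k/8 + 3/4.
Need (1)·f(k+1) − (1)·f(k) = k**3 + 21*k**2/8 + 13*k/8 + 3/4.
From deg A=0, deg B=0, deg C=3: d=4.
Solve for f: f(k) = k*(2*k**3 + 3*k**2 - 2*k + 3)/8 (degree 4 ≤ 4).
Get s_k = R·t_k = k*(2*k**3 + 3*k**2 - 2*k + 3) with R(k) = B(k−1)f(k)/C(k) = k*(2*k**3 + 3*k**2 - 2*k + 3)/((k + 2)*(8*k**2 + 5*k + 3)).
s_(k+1) − s_k = 8*k**3 + 21*k**2 + 13*k + 6 = t_k.
s_(n+1) = 2*n**4 + 11*n**3 + 19*n**2 + 16*n + 6 and s_(2) = 54, so S(n) = 2*n**4 + 11*n**3 + 19*n**2 + 16*n - 48.

S(n) = 2 n^{4} + 11 n^{3} + 19 n^{2} + 16 n - 48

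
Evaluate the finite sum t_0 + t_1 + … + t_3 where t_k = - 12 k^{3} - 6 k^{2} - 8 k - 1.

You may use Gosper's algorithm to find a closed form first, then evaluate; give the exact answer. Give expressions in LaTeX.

Σ = -568

r(k) = (12*k**3 + 42*k**2 + 56*k + 27)/(12*k**3 + 6*k**2 + 8*k + 1) after simplifying.
Gosper form: A/B · C(k+1)/C(k) with A=1, B=1, C=k**3 + k**2/2 + 2*k/3 + 1/12.
Solve (1)·f(k+1) − (1)·f(k) = k**3 + k**2/2 + 2*k/3 + 1/12.
deg f ≤ 4 (via 0,0,3).
A polynomial solution: f(k) = k*(3*k**3 - 4*k**2 + 4*k - 2)/12.
R(k) = B(k−1)·f(k)/C(k) = k*(3*k**3 - 4*k**2 + 4*k - 2)/(12*k**3 + 6*k**2 + 8*k + 1); s_k = R·t_k = k*(-3*k**3 + 4*k**2 - 4*k + 2).
Verify: -12*k**3 - 6*k**2 - 8*k - 1 matches t_k.
Evaluate s at k=4 and k=0: -568 and 0; difference -568.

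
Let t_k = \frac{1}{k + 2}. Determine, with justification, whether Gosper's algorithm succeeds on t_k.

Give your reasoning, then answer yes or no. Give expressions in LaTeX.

Step 1: r(k) = (k + 2)/(k + 3).
Normal form (A,B,C) = (k + 2, k + 3, 1).
Set up (k + 2)·f(k+1) − (k + 2)·f(k) − (1) = 0.
deg f ≤ 0 (via 1,1,0).
Write f(k) = c0. Then LHS − RHS = -1, requiring -1 = 0: contradictory. No certificate.

No — the linear system for f has no solution.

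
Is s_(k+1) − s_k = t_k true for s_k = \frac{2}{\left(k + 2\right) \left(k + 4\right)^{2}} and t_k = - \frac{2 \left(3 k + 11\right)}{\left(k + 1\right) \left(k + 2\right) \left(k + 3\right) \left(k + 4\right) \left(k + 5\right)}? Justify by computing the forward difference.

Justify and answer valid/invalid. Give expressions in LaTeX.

s_(k+1) = 2/((k + 3)*(k + 5)**2)
s_(k+1) − s_k = 2/((k + 3)*(k + 5)**2) - 2/((k + 2)*(k + 4)**2)
(s_(k+1) − s_k) − t_k = 6*(4*k**2 + 31*k + 59)/(k**7 + 24*k**6 + 240*k**5 + 1290*k**4 + 3999*k**3 + 7086*k**2 + 6560*k + 2400)

Invalid: residual \frac{6 \left(4 k^{2} + 31 k + 59\right)}{k^{7} + 24 k^{6} + 240 k^{5} + 1290 k^{4} + 3999 k^{3} + 7086 k^{2} + 6560 k + 2400} ≠ 0.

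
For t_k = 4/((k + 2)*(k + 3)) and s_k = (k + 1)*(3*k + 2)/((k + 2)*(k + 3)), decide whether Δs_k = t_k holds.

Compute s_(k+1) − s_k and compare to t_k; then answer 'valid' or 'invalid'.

s_(k+1) = (k + 2)*(3*k + 5)/((k + 3)*(k + 4))
s_(k+1) − s_k = 2*(5*k + 6)/(k**3 + 9*k**2 + 26*k + 24)
(s_(k+1) − s_k) − t_k = 2*(3*k - 2)/(k**3 + 9*k**2 + 26*k + 24)

Invalid: residual 2*(3*k - 2)/(k**3 + 9*k**2 + 26*k + 24) ≠ 0.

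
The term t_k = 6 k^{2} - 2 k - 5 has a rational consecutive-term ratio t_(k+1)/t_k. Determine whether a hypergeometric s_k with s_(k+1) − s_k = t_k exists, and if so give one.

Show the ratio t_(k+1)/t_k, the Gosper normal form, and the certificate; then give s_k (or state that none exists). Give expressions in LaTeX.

Ratio r(k) = (6*k**2 + 10*k - 1)/(6*k**2 - 2*k - 5).
A = 1, B = 1, C = k**2 - k/3 - 5/6.
Set up (1)·f(k+1) − (1)·f(k) − (k**2 - k/3 - 5/6) = 0.
d = 3 from the (0,0,2) case.
A polynomial solution: f(k) = k*(2*k**2 - 4*k - 3)/6.
Get s_k = R·t_k = k*(2*k**2 - 4*k - 3) with R(k) = B(k−1)f(k)/C(k) = k*(2*k**2 - 4*k - 3)/(6*k**2 - 2*k - 5).
Check: Δs_k = 6*k**2 - 2*k - 5. ✓

s_k = k \left(2 k^{2} - 4 k - 3\right)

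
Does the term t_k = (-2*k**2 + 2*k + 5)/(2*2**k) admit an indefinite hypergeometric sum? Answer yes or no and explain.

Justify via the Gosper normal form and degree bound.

r(k) = (k**2 + k - 5/2)/(2*k**2 - 2*k - 5) after simplifying.
Factor: A=1/2; B=1; C=k**2 - k - 5/2.
Need (1/2)·f(k+1) − (1)·f(k) = k**2 - k - 5/2.
deg f ≤ 2 (via 0,0,2).
A polynomial solution: f(k) = -2*k**2 - 2*k + 1.
Then R = B(k−1)f/C = -2*(2*k**2 + 2*k - 1)/(2*k**2 - 2*k - 5), so s_k = R(k)·t_k = (2*k**2 + 2*k - 1)/2**k.
Δs = (-2*k**2 + 2*k + 5)/(2*2**k), as required.

Yes. s_k = (2*k**2 + 2*k - 1)/2**k.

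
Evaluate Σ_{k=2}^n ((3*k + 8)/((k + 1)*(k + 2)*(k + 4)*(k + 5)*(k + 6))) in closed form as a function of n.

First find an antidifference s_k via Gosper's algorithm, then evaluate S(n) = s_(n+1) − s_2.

S(n) = (n**3 + 13*n**2 + 52*n - 66)/(126*(n**3 + 13*n**2 + 52*n + 60))

t_(k+1)/t_k = (k + 1)*(k + 4)*(3*k + 11)/((k + 3)*(k + 7)*(3*k + 8)).
Factor: A=k + 1; B=k + 7; C=k**2 + 17*k/3 + 8.
Need (k + 1)·f(k+1) − (k + 6)·f(k) = k**2 + 17*k/3 + 8.
Bound: deg f ≤ 5.
Match coefficients ⇒ f(k) = k*(k + 2)*(k + 3)*(k**2 + 10*k + 29)/60.
R(k) = B(k−1)·f(k)/C(k) = k*(k + 2)*(k + 6)*(k**2 + 10*k + 29)/(20*(3*k + 8)); s_k = R·t_k = k*(k**2 + 10*k + 29)/(20*(k**3 + 10*k**2 + 29*k + 20)).
Δs = (3*k + 8)/(k**5 + 18*k**4 + 121*k**3 + 372*k**2 + 508*k + 240), as required.
Evaluate: s_(n+1) = (n**3 + 13*n**2 + 52*n + 40)/(20*(n**3 + 13*n**2 + 52*n + 60)); subtract s_(2) = 53/1260 ⇒ S(n) = (n**3 + 13*n**2 + 52*n - 66)/(126*(n**3 + 13*n**2 + 52*n + 60)).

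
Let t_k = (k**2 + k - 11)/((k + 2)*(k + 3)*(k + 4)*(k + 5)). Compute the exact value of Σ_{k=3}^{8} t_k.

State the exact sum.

Σ = 1117/60060

r(k) = (k + 2)*(k + (k + 1)**2 - 10)/((k + 6)*(k**2 + k - 11)) after simplifying.
Normal form (A,B,C) = (k + 2, k + 6, k**2 + k - 11).
Solve (k + 2)·f(k+1) − (k + 5)·f(k) = k**2 + k - 11.
Degrees (1,1,2) ⇒ d ≤ 3.
Match coefficients ⇒ f(k) = -k*(k**2 + 33*k + 98)/24.
Then R = B(k−1)f/C = -k*(k + 5)*(k**2 + 33*k + 98)/(24*(k**2 + k - 11)), so s_k = R(k)·t_k = k*(-k**2 - 33*k - 98)/(24*(k + 2)*(k + 3)*(k + 4)).
s_(k+1) − s_k = (k**2 + k - 11)/(k**4 + 14*k**3 + 71*k**2 + 154*k + 120) = t_k.
Telescoping: Σ = s_(9) − s_(3) = -119/1144 − (-103/840) = 1117/60060.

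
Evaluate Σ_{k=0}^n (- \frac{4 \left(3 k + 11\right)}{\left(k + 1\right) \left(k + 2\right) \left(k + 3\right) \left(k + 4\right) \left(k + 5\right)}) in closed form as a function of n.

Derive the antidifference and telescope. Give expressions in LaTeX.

S(n) = \frac{- n^{3} - 10 n^{2} - 31 n - 22}{2 \left(n^{3} + 10 n^{2} + 31 n + 30\right)}

Compute t_(k+1)/t_k: get (k + 1)*(3*k + 14)/((k + 6)*(3*k + 11)).
Gosper form: A/B · C(k+1)/C(k) with A=k + 1, B=k + 6, C=k + 11/3.
Set up (k + 1)·f(k+1) − (k + 5)·f(k) − (k + 11/3) = 0.
d = 4 from the (1,1,1) case.
Solve for f: f(k) = k*(k + 3)*(k**2 + 7*k + 14)/24 (degree 4 ≤ 4).
So s_k = (B(k−1)f/C)·t_k = (k*(k + 3)*(k + 5)*(k**2 + 7*k + 14)/(8*(3*k + 11)))·t_k = k*(-k**2 - 7*k - 14)/(2*(k**3 + 7*k**2 + 14*k + 8)).
Verify: 4*(-3*k - 11)/(k**5 + 15*k**4 + 85*k**3 + 225*k**2 + 274*k + 120) matches t_k.
s_(n+1) = (-n**3 - 10*n**2 - 31*n - 22)/(2*(n**3 + 10*n**2 + 31*n + 30)) and s_(0) = 0, so S(n) = (-n**3 - 10*n**2 - 31*n - 22)/(2*(n**3 + 10*n**2 + 31*n + 30)).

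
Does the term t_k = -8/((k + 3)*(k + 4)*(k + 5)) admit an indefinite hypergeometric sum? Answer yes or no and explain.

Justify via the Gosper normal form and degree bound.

r(k) = (k + 3)/(k + 6) after simplifying.
A = k + 3, B = k + 6, C = 1.
Solve (k + 3)·f(k+1) − (k + 5)·f(k) = 1.
Degrees (1,1,0) ⇒ d ≤ 2.
Solve for f: f(k) = k*(k + 7)/24 (degree 2 ≤ 2).
So s_k = (B(k−1)f/C)·t_k = (k*(k + 5)*(k + 7)/24)·t_k = k*(-k - 7)/(3*(k + 3)*(k + 4)).
Check: Δs_k = -8/(k**3 + 12*k**2 + 47*k + 60). ✓

Yes. s_k = k*(-k - 7)/(3*(k + 3)*(k + 4)).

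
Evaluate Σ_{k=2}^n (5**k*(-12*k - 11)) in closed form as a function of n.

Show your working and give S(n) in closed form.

t_(k+1)/t_k = 5*(12*k + 23)/(12*k + 11).
A = 5, B = 1, C = k + 11/12.
Set up (5)·f(k+1) − (1)·f(k) − (k + 11/12) = 0.
Bound: deg f ≤ 1.
Match coefficients ⇒ f(k) = (3*k - 1)/12.
Certificate R = B(k−1)f/C = (3*k - 1)/(12*k + 11) gives s_k = 5**k*(1 - 3*k).
Check: Δs_k = 5**k*(-12*k - 11). ✓
s_(n+1) = 5**(n + 1)*(-3*n - 2) and s_(2) = -125, so S(n) = -15*5**n*n - 10*5**n + 125.

S(n) = -15*5**n*n - 10*5**n + 125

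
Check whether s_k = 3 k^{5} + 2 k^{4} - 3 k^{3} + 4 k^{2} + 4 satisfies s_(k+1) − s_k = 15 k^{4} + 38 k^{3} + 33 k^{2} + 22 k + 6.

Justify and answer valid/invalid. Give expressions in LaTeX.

s_(k+1) = 3*k**5 + 17*k**4 + 35*k**3 + 37*k**2 + 22*k + 10
s_(k+1) − s_k = 15*k**4 + 38*k**3 + 33*k**2 + 22*k + 6
(s_(k+1) − s_k) − t_k = 0

valid (s_(k+1) − s_k reduces to t_k)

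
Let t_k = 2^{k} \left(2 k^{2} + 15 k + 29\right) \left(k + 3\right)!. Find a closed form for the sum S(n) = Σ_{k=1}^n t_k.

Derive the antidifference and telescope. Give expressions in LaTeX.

Step 1: r(k) = 2*(2*k**3 + 27*k**2 + 122*k + 184)/(2*k**2 + 15*k + 29).
Gosper form: A/B · C(k+1)/C(k) with A=2*k + 8, B=1, C=k**2 + 15*k/2 + 29/2.
Set up (2*k + 8)·f(k+1) − (1)·f(k) − (k**2 + 15*k/2 + 29/2) = 0.
Bound: deg f ≤ 1.
Coefficient equations give f(k) = (k + 3)/2.
So s_k = (B(k−1)f/C)·t_k = ((k + 3)/(2*k**2 + 15*k + 29))·t_k = 2**k*(k + 3)*factorial(k + 3).
s_(k+1) − s_k = 2**k*(2*k**2 + 15*k + 29)*factorial(k + 3) = t_k.
Evaluate: s_(n+1) = 2**(n + 1)*(n + 4)*factorial(n + 4); subtract s_(1) = 192 ⇒ S(n) = 2*2**n*n*factorial(n + 4) + 8*2**n*factorial(n + 4) - 192.

S(n) = 2 \cdot 2^{n} n \left(n + 4\right)! + 8 \cdot 2^{n} \left(n + 4\right)! - 192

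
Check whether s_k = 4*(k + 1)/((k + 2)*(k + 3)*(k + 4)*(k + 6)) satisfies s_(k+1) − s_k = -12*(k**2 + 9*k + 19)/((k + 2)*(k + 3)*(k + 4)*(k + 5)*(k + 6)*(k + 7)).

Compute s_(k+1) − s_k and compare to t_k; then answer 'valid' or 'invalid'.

Invalid: residual 8*(4*k + 23)/(k**6 + 27*k**5 + 295*k**4 + 1665*k**3 + 5104*k**2 + 8028*k + 5040) ≠ 0.

s_(k+1) = 4*(k + 2)/((k + 3)*(k + 4)*(k + 5)*(k + 7))
s_(k+1) − s_k = 4*(-3*k**2 - 19*k - 11)/(k**6 + 27*k**5 + 295*k**4 + 1665*k**3 + 5104*k**2 + 8028*k + 5040)
(s_(k+1) − s_k) − t_k = 8*(4*k + 23)/(k**6 + 27*k**5 + 295*k**4 + 1665*k**3 + 5104*k**2 + 8028*k + 5040)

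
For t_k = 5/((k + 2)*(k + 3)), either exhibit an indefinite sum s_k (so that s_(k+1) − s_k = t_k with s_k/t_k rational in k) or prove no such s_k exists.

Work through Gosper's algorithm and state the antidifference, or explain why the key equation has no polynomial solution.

r(k) = (k + 2)/(k + 4) after simplifying.
Gosper form: A/B · C(k+1)/C(k) with A=k + 2, B=k + 4, C=1.
Solve (k + 2)·f(k+1) − (k + 3)·f(k) = 1.
Bound: deg f ≤ 1.
A polynomial solution: f(k) = k/2.
Then R = B(k−1)f/C = k*(k + 3)/2, so s_k = R(k)·t_k = 5*k/(2*(k + 2)).
Δs = 5/(k**2 + 5*k + 6), as required.

s_k = 5*k/(2*(k + 2))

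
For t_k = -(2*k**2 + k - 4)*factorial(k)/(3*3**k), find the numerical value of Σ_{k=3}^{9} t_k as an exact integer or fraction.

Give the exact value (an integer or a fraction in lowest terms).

Σ = -1028942/729

The ratio is (k + 1)*(k + 2*(k + 1)**2 - 3)/(3*(2*k**2 + k - 4)).
Normal form (A,B,C) = (k/3 + 1/3, 1, k**2 + k/2 - 2).
Solve (k/3 + 1/3)·f(k+1) − (1)·f(k) = k**2 + k/2 - 2.
Degrees (1,0,2) ⇒ d ≤ 1.
Solving with deg f ≤ 1: f(k) = 3*(2*k + 3)/2.
R(k) = B(k−1)·f(k)/C(k) = 3*(2*k + 3)/(2*k**2 + k - 4); s_k = R·t_k = -(2*k + 3)*factorial(k)/3**k.
Δs = -(2*k**2 + k - 4)*factorial(k)/(3*3**k), as required.
Telescoping: Σ = s_(10) − s_(3) = -1030400/729 − (-2) = -1028942/729.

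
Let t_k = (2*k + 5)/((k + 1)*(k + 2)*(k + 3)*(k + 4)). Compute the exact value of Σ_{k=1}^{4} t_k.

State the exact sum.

The ratio is (k + 1)*(2*k + 7)/((k + 5)*(2*k + 5)).
So A=k + 1 and B=k + 5, with C=k + 5/2.
Need (k + 1)·f(k+1) − (k + 4)·f(k) = k + 5/2.
From deg A=1, deg B=1, deg C=1: d=3.
Match coefficients ⇒ f(k) = k*(k + 2)*(k + 4)/6.
Certificate R = B(k−1)f/C = k*(k + 2)*(k + 4)**2/(3*(2*k + 5)) gives s_k = k*(k + 4)/(3*(k**2 + 4*k + 3)).
Δs = (2*k + 5)/(k**4 + 10*k**3 + 35*k**2 + 50*k + 24), as required.
Σ_(k=1)^(4) t_k = s_(5) − s_(1) = 5/16 − (5/24) = 5/48.

Σ = 5/48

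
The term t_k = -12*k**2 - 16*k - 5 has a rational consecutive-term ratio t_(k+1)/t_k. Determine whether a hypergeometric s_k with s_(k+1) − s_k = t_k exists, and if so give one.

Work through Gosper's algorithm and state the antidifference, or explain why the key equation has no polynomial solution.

s_k = k*(-4*k**2 - 2*k + 1)

Ratio r(k) = (12*k**2 + 40*k + 33)/(12*k**2 + 16*k + 5).
Gosper form: A/B · C(k+1)/C(k) with A=1, B=1, C=k**2 + 4*k/3 + 5/12.
Need (1)·f(k+1) − (1)·f(k) = k**2 + 4*k/3 + 5/12.
deg f ≤ 3 (via 0,0,2).
Solve for f: f(k) = k*(4*k**2 + 2*k - 1)/12 (degree 3 ≤ 3).
Then R = B(k−1)f/C = k*(4*k**2 + 2*k - 1)/((2*k + 1)*(6*k + 5)), so s_k = R(k)·t_k = k*(-4*k**2 - 2*k + 1).
Check: Δs_k = -12*k**2 - 16*k - 5. ✓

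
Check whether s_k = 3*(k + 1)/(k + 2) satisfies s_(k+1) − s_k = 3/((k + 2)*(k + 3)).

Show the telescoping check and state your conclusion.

s_(k+1) = 3*(k + 2)/(k + 3)
s_(k+1) − s_k = 3/(k**2 + 5*k + 6)
(s_(k+1) − s_k) − t_k = 0

valid (s_(k+1) − s_k reduces to t_k)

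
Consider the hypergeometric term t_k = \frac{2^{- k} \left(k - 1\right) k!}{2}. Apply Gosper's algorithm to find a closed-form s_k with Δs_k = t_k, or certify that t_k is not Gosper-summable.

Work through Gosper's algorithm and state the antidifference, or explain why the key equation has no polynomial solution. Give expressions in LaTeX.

s_k = 2^{- k} k!

t_(k+1)/t_k = k*(k + 1)/(2*(k - 1)).
Gosper form: A/B · C(k+1)/C(k) with A=k/2 + 1/2, B=1, C=k - 1.
Set up (k/2 + 1/2)·f(k+1) − (1)·f(k) − (k - 1) = 0.
From deg A=1, deg B=0, deg C=1: d=0.
Solving with deg f ≤ 0: f(k) = 2.
R(k) = B(k−1)·f(k)/C(k) = 2/(k - 1); s_k = R·t_k = factorial(k)/2**k.
s_(k+1) − s_k = (k - 1)*factorial(k)/(2*2**k) = t_k.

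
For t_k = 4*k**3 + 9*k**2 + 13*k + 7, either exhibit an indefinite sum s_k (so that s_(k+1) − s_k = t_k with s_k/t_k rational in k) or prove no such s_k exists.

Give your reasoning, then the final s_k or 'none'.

Ratio r(k) = (4*k**3 + 21*k**2 + 43*k + 33)/(4*k**3 + 9*k**2 + 13*k + 7).
So A=1 and B=1, with C=k**3 + 9*k**2/4 + 13*k/4 + 7/4.
Solve (1)·f(k+1) − (1)·f(k) = k**3 + 9*k**2/4 + 13*k/4 + 7/4.
From deg A=0, deg B=0, deg C=3: d=4.
Match coefficients ⇒ f(k) = k*(k**3 + k**2 + 3*k + 2)/4.
Get s_k = R·t_k = k*(k**3 + k**2 + 3*k + 2) with R(k) = B(k−1)f(k)/C(k) = k*(k**3 + k**2 + 3*k + 2)/(4*k**3 + 9*k**2 + 13*k + 7).
Check: Δs_k = 4*k**3 + 9*k**2 + 13*k + 7. ✓

s_k = k*(k**3 + k**2 + 3*k + 2)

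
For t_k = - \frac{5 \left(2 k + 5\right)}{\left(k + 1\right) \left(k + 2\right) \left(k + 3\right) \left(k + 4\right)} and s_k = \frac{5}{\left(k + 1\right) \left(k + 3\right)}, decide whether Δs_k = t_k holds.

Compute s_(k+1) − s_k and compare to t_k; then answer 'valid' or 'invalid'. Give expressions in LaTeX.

valid; difference matches t_k

s_(k+1) = 5/((k + 2)*(k + 4))
s_(k+1) − s_k = 5*(-2*k - 5)/(k**4 + 10*k**3 + 35*k**2 + 50*k + 24)
(s_(k+1) − s_k) − t_k = 0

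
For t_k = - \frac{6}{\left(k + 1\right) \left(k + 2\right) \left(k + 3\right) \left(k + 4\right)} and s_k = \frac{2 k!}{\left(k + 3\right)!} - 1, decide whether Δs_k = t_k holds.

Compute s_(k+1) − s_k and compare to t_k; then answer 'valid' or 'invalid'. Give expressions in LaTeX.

Valid — Δs_k = t_k.

s_(k+1) = 2*factorial(k + 1)/factorial(k + 4) - 1
s_(k+1) − s_k = -6/((k + 1)*(k + 2)*(k + 3)*(k + 4))
(s_(k+1) − s_k) − t_k = 0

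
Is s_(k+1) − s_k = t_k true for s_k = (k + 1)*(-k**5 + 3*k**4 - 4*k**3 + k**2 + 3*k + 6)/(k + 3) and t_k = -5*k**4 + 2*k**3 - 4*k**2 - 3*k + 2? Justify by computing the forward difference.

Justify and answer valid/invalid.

s_(k+1) = (-k**6 - 4*k**5 - 6*k**4 - 7*k**3 - 6*k**2 + 8*k + 16)/(k + 4)
s_(k+1) − s_k = (-5*k**6 - 25*k**5 - 18*k**4 - 19*k**3 - 35*k**2 - 2*k + 24)/(k**2 + 7*k + 12)
(s_(k+1) − s_k) − t_k = 4*k*(2*k**4 + 8*k**3 - 3*k**2 + 8*k + 5)/(k**2 + 7*k + 12)

Invalid: residual 4*k*(2*k**4 + 8*k**3 - 3*k**2 + 8*k + 5)/(k**2 + 7*k + 12) ≠ 0.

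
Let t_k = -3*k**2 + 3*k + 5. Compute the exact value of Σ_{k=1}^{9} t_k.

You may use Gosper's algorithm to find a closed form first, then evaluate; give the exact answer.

Compute t_(k+1)/t_k: get (3*k**2 + 3*k - 5)/(3*k**2 - 3*k - 5).
So A=1 and B=1, with C=k**2 - k - 5/3.
Need (1)·f(k+1) − (1)·f(k) = k**2 - k - 5/3.
From deg A=0, deg B=0, deg C=2: d=3.
Solve for f: f(k) = k*(k**2 - 3*k - 3)/3 (degree 3 ≤ 3).
So s_k = (B(k−1)f/C)·t_k = (k*(k**2 - 3*k - 3)/(3*k**2 - 3*k - 5))·t_k = k*(-k**2 + 3*k + 3).
s_(k+1) − s_k = -3*k**2 + 3*k + 5 = t_k.
Telescoping: Σ = s_(10) − s_(1) = -670 − (5) = -675.

Σ = -675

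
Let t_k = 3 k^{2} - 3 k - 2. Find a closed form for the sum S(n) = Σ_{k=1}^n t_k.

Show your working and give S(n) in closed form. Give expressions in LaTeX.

S(n) = n \left(n^{2} - 3\right)

r(k) = (3*k**2 + 3*k - 2)/(3*k**2 - 3*k - 2) after simplifying.
A = 1, B = 1, C = k**2 - k - 2/3.
Need (1)·f(k+1) − (1)·f(k) = k**2 - k - 2/3.
From deg A=0, deg B=0, deg C=2: d=3.
A polynomial solution: f(k) = k**2*(k - 3)/3.
Certificate R = B(k−1)f/C = k**2*(k - 3)/(3*k**2 - 3*k - 2) gives s_k = k**2*(k - 3).
Verify: 3*k**2 - 3*k - 2 matches t_k.
Telescope: S(n) = s_(n+1) − s_(1) = n**3 - 3*n - 2 − (-2) = n*(n**2 - 3).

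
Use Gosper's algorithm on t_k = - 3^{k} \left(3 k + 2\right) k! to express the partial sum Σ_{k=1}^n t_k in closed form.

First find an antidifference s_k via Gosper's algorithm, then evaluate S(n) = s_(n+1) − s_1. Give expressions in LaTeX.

Ratio r(k) = 3*(k + 1)*(3*k + 5)/(3*k + 2).
Normal form (A,B,C) = (3*k + 3, 1, k + 2/3).
f must satisfy (3*k + 3)·f(k+1) − (1)·f(k) = k + 2/3.
deg f ≤ 0 (via 1,0,1).
Solving with deg f ≤ 0: f(k) = 1/3.
So s_k = (B(k−1)f/C)·t_k = (1/(3*k + 2))·t_k = -3**k*factorial(k).
Verify: -3**k*(3*k + 2)*factorial(k) matches t_k.
Σ_(k=1)^n t_k = s_(n+1) − s_(1) = (-3**(n + 1)*factorial(n + 1)) − (-3), i.e. -3*3**n*factorial(n + 1) + 3.

S(n) = - 3 \cdot 3^{n} \left(n + 1\right)! + 3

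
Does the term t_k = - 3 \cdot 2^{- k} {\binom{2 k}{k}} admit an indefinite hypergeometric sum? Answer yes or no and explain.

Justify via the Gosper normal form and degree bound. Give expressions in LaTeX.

r(k) = (2*k + 1)/(k + 1) after simplifying.
So A=2*k + 1 and B=k + 1, with C=1.
Need (2*k + 1)·f(k+1) − (k)·f(k) = 1.
From deg A=1, deg B=1, deg C=0: d=-1.
d = -1 < 0 ⇒ no nonzero polynomial f; not summable.

No; the degree bound rules out any f.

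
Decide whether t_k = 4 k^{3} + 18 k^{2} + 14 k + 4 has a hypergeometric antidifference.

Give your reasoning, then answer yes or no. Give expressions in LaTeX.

r(k) = (2*k**3 + 15*k**2 + 31*k + 20)/(2*k**3 + 9*k**2 + 7*k + 2) after simplifying.
Gosper form: A/B · C(k+1)/C(k) with A=1, B=1, C=k**3 + 9*k**2/2 + 7*k/2 + 1.
Set up (1)·f(k+1) − (1)·f(k) − (k**3 + 9*k**2/2 + 7*k/2 + 1) = 0.
d = 4 from the (0,0,3) case.
Solve for f: f(k) = k**2*(k**2 + 4*k - 1)/4 (degree 4 ≤ 4).
Get s_k = R·t_k = k**2*(k**2 + 4*k - 1) with R(k) = B(k−1)f(k)/C(k) = k**2*(k**2 + 4*k - 1)/(2*(2*k**3 + 9*k**2 + 7*k + 2)).
Verify: 4*k**3 + 18*k**2 + 14*k + 4 matches t_k.

Yes. s_k = k^{2} \left(k^{2} + 4 k - 1\right).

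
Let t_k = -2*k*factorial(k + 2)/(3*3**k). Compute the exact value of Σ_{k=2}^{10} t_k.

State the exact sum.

The ratio is (k + 1)*(k + 3)/(3*k).
Take A(k)=k/3 + 1, B(k)=1, C(k)=k.
Key eq: (k/3 + 1)·f(k+1) = (1)·f(k) + (k).
deg f ≤ 0 (via 1,0,1).
Solving with deg f ≤ 0: f(k) = 3.
Get s_k = R·t_k = -2*factorial(k + 2)/3**k with R(k) = B(k−1)f(k)/C(k) = 3/k.
Check: Δs_k = -2*k*factorial(k + 2)/(3*3**k). ✓
Sum = s_(11) − s_(2); s_(11) = -51251200/729, s_(2) = -16/3 ⇒ -51247312/729.

Σ = -51247312/729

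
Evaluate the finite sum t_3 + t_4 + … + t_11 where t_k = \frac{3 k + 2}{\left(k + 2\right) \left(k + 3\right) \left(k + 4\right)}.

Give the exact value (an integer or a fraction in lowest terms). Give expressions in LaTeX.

The ratio is (k + 2)*(3*k + 5)/((k + 5)*(3*k + 2)).
Gosper form: A/B · C(k+1)/C(k) with A=k + 2, B=k + 5, C=k + 2/3.
Solve (k + 2)·f(k+1) − (k + 4)·f(k) = k + 2/3.
deg f ≤ 2 (via 1,1,1).
Match coefficients ⇒ f(k) = k*(2*k + 1)/9.
R(k) = B(k−1)·f(k)/C(k) = k*(k + 4)*(2*k + 1)/(3*(3*k + 2)); s_k = R·t_k = k*(2*k + 1)/(3*(k + 2)*(k + 3)).
s_(k+1) − s_k = (3*k + 2)/(k**3 + 9*k**2 + 26*k + 24) = t_k.
Evaluate s at k=12 and k=3: 10/21 and 7/30; difference 17/70.

Σ = 17/70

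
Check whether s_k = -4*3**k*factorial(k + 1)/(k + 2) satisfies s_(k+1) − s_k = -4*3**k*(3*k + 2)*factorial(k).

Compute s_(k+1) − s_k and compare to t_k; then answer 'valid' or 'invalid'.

Invalid: residual 4*3**k*(3*k**2 + 8*k + 3)*factorial(k)/((k + 2)*(k + 3)) ≠ 0.

s_(k+1) = -12*3**k*factorial(k + 2)/(k + 3)
s_(k+1) − s_k = -4*3**k*(3*k**2 + 11*k + 9)*factorial(k + 1)/((k + 2)*(k + 3))
(s_(k+1) − s_k) − t_k = 4*3**k*(3*k**2 + 8*k + 3)*factorial(k)/((k + 2)*(k + 3))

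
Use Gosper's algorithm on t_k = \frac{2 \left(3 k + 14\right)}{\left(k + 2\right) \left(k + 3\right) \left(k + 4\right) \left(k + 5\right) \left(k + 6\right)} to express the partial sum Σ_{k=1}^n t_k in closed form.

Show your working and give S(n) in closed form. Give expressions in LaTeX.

Step 1: r(k) = (k + 2)*(3*k + 17)/((k + 7)*(3*k + 14)).
So A=k + 2 and B=k + 7, with C=k + 14/3.
f must satisfy (k + 2)·f(k+1) − (k + 6)·f(k) = k + 14/3.
Bound: deg f ≤ 4.
Solve for f: f(k) = k*(k + 4)*(k**2 + 10*k + 31)/90 (degree 4 ≤ 4).
Get s_k = R·t_k = k*(k**2 + 10*k + 31)/(15*(k**3 + 10*k**2 + 31*k + 30)) with R(k) = B(k−1)f(k)/C(k) = k*(k + 4)*(k + 6)*(k**2 + 10*k + 31)/(30*(3*k + 14)).
Δs = 2*(3*k + 14)/(k**5 + 20*k**4 + 155*k**3 + 580*k**2 + 1044*k + 720), as required.
Telescope: S(n) = s_(n+1) − s_(1) = (n**3 + 13*n**2 + 54*n + 42)/(15*(n**3 + 13*n**2 + 54*n + 72)) − (7/180) = n*(n**2 + 13*n + 54)/(36*(n**3 + 13*n**2 + 54*n + 72)).

S(n) = \frac{n \left(n^{2} + 13 n + 54\right)}{36 \left(n^{3} + 13 n^{2} + 54 n + 72\right)}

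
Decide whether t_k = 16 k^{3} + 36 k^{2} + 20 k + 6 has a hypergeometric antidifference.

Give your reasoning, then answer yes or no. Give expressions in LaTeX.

r(k) = (8*k**3 + 42*k**2 + 70*k + 39)/(8*k**3 + 18*k**2 + 10*k + 3) after simplifying.
Gosper form: A/B · C(k+1)/C(k) with A=1, B=1, C=k**3 + 9*k**2/4 + 5*k/4 + 3/8.
Solve (1)·f(k+1) − (1)·f(k) = k**3 + 9*k**2/4 + 5*k/4 + 3/8.
Degrees (0,0,3) ⇒ d ≤ 4.
A polynomial solution: f(k) = k*(2*k**3 + 2*k**2 - 2*k + 1)/8.
R(k) = B(k−1)·f(k)/C(k) = k*(2*k**3 + 2*k**2 - 2*k + 1)/(8*k**3 + 18*k**2 + 10*k + 3); s_k = R·t_k = 2*k*(2*k**3 + 2*k**2 - 2*k + 1).
Check: Δs_k = 16*k**3 + 36*k**2 + 20*k + 6. ✓

Yes. s_k = 2 k \left(2 k^{3} + 2 k^{2} - 2 k + 1\right).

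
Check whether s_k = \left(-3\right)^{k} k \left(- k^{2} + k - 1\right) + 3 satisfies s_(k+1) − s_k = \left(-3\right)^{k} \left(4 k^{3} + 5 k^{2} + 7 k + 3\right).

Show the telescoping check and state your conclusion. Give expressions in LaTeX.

s_(k+1) = -3*(-3)**k*(k + 1)*(k - (k + 1)**2) + 3
s_(k+1) − s_k = (-3)**k*(4*k**3 + 5*k**2 + 7*k + 3)
(s_(k+1) − s_k) − t_k = 0

Valid — Δs_k = t_k.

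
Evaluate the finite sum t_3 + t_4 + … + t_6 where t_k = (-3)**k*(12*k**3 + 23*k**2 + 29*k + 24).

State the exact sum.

t_(k+1)/t_k = 3*(-12*k**3 - 59*k**2 - 111*k - 88)/(12*k**3 + 23*k**2 + 29*k + 24).
Normal form (A,B,C) = (-3, 1, k**3 + 23*k**2/12 + 29*k/12 + 2).
Need (-3)·f(k+1) − (1)·f(k) = k**3 + 23*k**2/12 + 29*k/12 + 2.
Degrees (0,0,3) ⇒ d ≤ 3.
Solving with deg f ≤ 3: f(k) = -(3*k**3 - k**2 + 2*k + 3)/12.
So s_k = (B(k−1)f/C)·t_k = (-(3*k**3 - k**2 + 2*k + 3)/(12*k**3 + 23*k**2 + 29*k + 24))·t_k = (-3)**k*(-3*k**3 + k**2 - 2*k - 3).
Δs = (-3)**k*(12*k**3 + 23*k**2 + 29*k + 24), as required.
Telescoping: Σ = s_(7) − s_(3) = 2180439 − (2187) = 2178252.

Σ = 2178252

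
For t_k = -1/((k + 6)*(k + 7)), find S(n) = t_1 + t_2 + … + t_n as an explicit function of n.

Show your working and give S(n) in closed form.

r(k) = (k + 6)/(k + 8) after simplifying.
Take A(k)=k + 6, B(k)=k + 8, C(k)=1.
f must satisfy (k + 6)·f(k+1) − (k + 7)·f(k) = 1.
Bound: deg f ≤ 1.
Match coefficients ⇒ f(k) = k/6.
Get s_k = R·t_k = -k/(6*k + 36) with R(k) = B(k−1)f(k)/C(k) = k*(k + 7)/6.
s_(k+1) − s_k = -1/(k**2 + 13*k + 42) = t_k.
Evaluate: s_(n+1) = (-n - 1)/(6*(n + 7)); subtract s_(1) = -1/42 ⇒ S(n) = -n/(7*n + 49).

S(n) = -n/(7*n + 49)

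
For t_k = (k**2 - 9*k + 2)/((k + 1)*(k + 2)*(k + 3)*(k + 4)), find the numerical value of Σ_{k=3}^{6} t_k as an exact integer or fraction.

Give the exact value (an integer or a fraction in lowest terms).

Σ = -7/180

r(k) = -(k + 1)*(9*k - (k + 1)**2 + 7)/((k + 5)*(k**2 - 9*k + 2)) after simplifying.
Normal form (A,B,C) = (k + 1, k + 5, k**2 - 9*k + 2).
Set up (k + 1)·f(k+1) − (k + 4)·f(k) − (k**2 - 9*k + 2) = 0.
deg f ≤ 3 (via 1,1,2).
Coefficient equations give f(k) = -k*(k - 3).
So s_k = (B(k−1)f/C)·t_k = (-k*(k - 3)*(k + 4)/(k**2 - 9*k + 2))·t_k = k*(3 - k)/((k + 1)*(k + 2)*(k + 3)).
Δs = (k**2 - 9*k + 2)/(k**4 + 10*k**3 + 35*k**2 + 50*k + 24), as required.
Evaluate s at k=7 and k=3: -7/180 and 0; difference -7/180.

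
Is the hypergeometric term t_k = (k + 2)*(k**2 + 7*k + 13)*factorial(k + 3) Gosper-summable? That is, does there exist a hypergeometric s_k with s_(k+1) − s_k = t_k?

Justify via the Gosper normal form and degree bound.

r(k) = (k + 3)*(k + 4)*(7*k + (k + 1)**2 + 20)/((k + 2)*(k**2 + 7*k + 13)) after simplifying.
A = k + 4, B = 1, C = k**3 + 9*k**2 + 27*k + 26.
Key eq: (k + 4)·f(k+1) = (1)·f(k) + (k**3 + 9*k**2 + 27*k + 26).
From deg A=1, deg B=0, deg C=3: d=2.
A polynomial solution: f(k) = k**2 + 4*k + 2.
Certificate R = B(k−1)f/C = (k**2 + 4*k + 2)/((k + 2)*(k**2 + 7*k + 13)) gives s_k = (k**2 + 4*k + 2)*factorial(k + 3).
Δs = (k + 2)*(k**2 + 7*k + 13)*factorial(k + 3), as required.

Yes. s_k = (k**2 + 4*k + 2)*factorial(k + 3).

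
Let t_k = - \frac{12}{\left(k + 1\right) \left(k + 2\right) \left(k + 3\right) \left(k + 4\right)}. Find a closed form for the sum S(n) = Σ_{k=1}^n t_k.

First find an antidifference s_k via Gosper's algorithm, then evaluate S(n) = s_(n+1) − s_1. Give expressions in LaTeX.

Compute t_(k+1)/t_k: get (k + 1)/(k + 5).
So A=k + 1 and B=k + 5, with C=1.
Need (k + 1)·f(k+1) − (k + 4)·f(k) = 1.
d = 3 from the (1,1,0) case.
Solve for f: f(k) = k*(k**2 + 6*k + 11)/18 (degree 3 ≤ 3).
R(k) = B(k−1)·f(k)/C(k) = k*(k + 4)*(k**2 + 6*k + 11)/18; s_k = R·t_k = 2*k*(-k**2 - 6*k - 11)/(3*(k + 1)*(k + 2)*(k + 3)).
Δs = -12/(k**4 + 10*k**3 + 35*k**2 + 50*k + 24), as required.
Telescope: S(n) = s_(n+1) − s_(1) = 2*(-n**3 - 9*n**2 - 26*n - 18)/(3*(n**3 + 9*n**2 + 26*n + 24)) − (-1/2) = n*(-n**2 - 9*n - 26)/(6*(n**3 + 9*n**2 + 26*n + 24)).

S(n) = \frac{n \left(- n^{2} - 9 n - 26\right)}{6 \left(n^{3} + 9 n^{2} + 26 n + 24\right)}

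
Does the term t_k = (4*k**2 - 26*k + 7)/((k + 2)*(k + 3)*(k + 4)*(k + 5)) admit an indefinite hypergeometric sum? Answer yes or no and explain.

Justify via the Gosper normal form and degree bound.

Yes. s_k = k*(k**2 - 23*k + 50)/(8*(k + 2)*(k + 3)*(k + 4)).

Ratio r(k) = -(k + 2)*(26*k - 4*(k + 1)**2 + 19)/((k + 6)*(4*k**2 - 26*k + 7)).
A = k + 2, B = k + 6, C = k**2 - 13*k/2 + 7/4.
Set up (k + 2)·f(k+1) − (k + 5)·f(k) − (k**2 - 13*k/2 + 7/4) = 0.
Bound: deg f ≤ 3.
Solve for f: f(k) = k*(k**2 - 23*k + 50)/32 (degree 3 ≤ 3).
R(k) = B(k−1)·f(k)/C(k) = k*(k + 5)*(k**2 - 23*k + 50)/(8*(4*k**2 - 26*k + 7)); s_k = R·t_k = k*(k**2 - 23*k + 50)/(8*(k + 2)*(k + 3)*(k + 4)).
Check: Δs_k = (4*k**2 - 26*k + 7)/(k**4 + 14*k**3 + 71*k**2 + 154*k + 120). ✓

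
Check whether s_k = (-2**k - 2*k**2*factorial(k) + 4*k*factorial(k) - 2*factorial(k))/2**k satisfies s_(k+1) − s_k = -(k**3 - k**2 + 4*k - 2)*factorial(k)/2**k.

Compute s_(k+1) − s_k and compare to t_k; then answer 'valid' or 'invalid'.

s_(k+1) = -(2**k + k**3*factorial(k) + k**2*factorial(k))/2**k
s_(k+1) − s_k = -(k**3 - k**2 + 4*k - 2)*factorial(k)/2**k
(s_(k+1) − s_k) − t_k = 0

valid (s_(k+1) − s_k reduces to t_k)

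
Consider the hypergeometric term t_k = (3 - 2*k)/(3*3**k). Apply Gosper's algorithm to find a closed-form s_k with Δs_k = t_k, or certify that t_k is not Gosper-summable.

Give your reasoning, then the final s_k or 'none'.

t_(k+1)/t_k = (2*k - 1)/(3*(2*k - 3)).
Factor: A=1/3; B=1; C=k - 3/2.
Key eq: (1/3)·f(k+1) = (1)·f(k) + (k - 3/2).
Degrees (0,0,1) ⇒ d ≤ 1.
Match coefficients ⇒ f(k) = -3*(k - 1)/2.
So s_k = (B(k−1)f/C)·t_k = (-3*(k - 1)/(2*k - 3))·t_k = (k - 1)/3**k.
Verify: (3 - 2*k)/(3*3**k) matches t_k.

s_k = (k - 1)/3**k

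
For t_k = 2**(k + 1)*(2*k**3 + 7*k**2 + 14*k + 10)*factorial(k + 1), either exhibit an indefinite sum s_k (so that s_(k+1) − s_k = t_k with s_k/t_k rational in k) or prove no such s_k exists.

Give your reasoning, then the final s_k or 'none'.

Compute t_(k+1)/t_k: get 2*(2*k**4 + 17*k**3 + 60*k**2 + 101*k + 66)/(2*k**3 + 7*k**2 + 14*k + 10).
Gosper form: A/B · C(k+1)/C(k) with A=2*k + 4, B=1, C=k**3 + 7*k**2/2 + 7*k + 5.
f must satisfy (2*k + 4)·f(k+1) − (1)·f(k) = k**3 + 7*k**2/2 + 7*k + 5.
deg f ≤ 2 (via 1,0,3).
Match coefficients ⇒ f(k) = (k**2 + 2)/2.
Certificate R = B(k−1)f/C = (k**2 + 2)/(2*k**3 + 7*k**2 + 14*k + 10) gives s_k = 2**(k + 1)*(k**2 + 2)*factorial(k + 1).
s_(k+1) − s_k = 2**(k + 1)*(2*k**3 + 7*k**2 + 14*k + 10)*factorial(k + 1) = t_k.

s_k = 2**(k + 1)*(k**2 + 2)*factorial(k + 1)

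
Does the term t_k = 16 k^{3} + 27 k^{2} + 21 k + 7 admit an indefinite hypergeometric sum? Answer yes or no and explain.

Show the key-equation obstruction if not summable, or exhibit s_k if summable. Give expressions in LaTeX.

The ratio is (16*k**3 + 75*k**2 + 123*k + 71)/(16*k**3 + 27*k**2 + 21*k + 7).
Take A(k)=1, B(k)=1, C(k)=k**3 + 27*k**2/16 + 21*k/16 + 7/16.
Need (1)·f(k+1) − (1)·f(k) = k**3 + 27*k**2/16 + 21*k/16 + 7/16.
deg f ≤ 4 (via 0,0,3).
Solve for f: f(k) = k*(4*k**3 + k**2 + k + 1)/16 (degree 4 ≤ 4).
Get s_k = R·t_k = k*(4*k**3 + k**2 + k + 1) with R(k) = B(k−1)f(k)/C(k) = k*(4*k**3 + k**2 + k + 1)/(16*k**3 + 27*k**2 + 21*k + 7).
s_(k+1) − s_k = 16*k**3 + 27*k**2 + 21*k + 7 = t_k.

Yes. s_k = k \left(4 k^{3} + k^{2} + k + 1\right).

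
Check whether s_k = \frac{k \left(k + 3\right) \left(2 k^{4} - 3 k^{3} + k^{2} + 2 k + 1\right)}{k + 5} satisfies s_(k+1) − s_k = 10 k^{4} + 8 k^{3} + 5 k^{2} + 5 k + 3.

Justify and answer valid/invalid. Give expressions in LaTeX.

s_(k+1) = (k + 1)*(k + 4)*(2*k + 2*(k + 1)**4 - 3*(k + 1)**3 + (k + 1)**2 + 3)/(k + 6)
s_(k+1) − s_k = (10*k**6 + 102*k**5 + 271*k**4 + 212*k**3 + 152*k**2 + 129*k + 60)/(k**2 + 11*k + 30)
(s_(k+1) − s_k) − t_k = 2*(-8*k**5 - 61*k**4 - 44*k**3 - 28*k**2 - 27*k - 15)/(k**2 + 11*k + 30)

Invalid: residual \frac{2 \left(- 8 k^{5} - 61 k^{4} - 44 k^{3} - 28 k^{2} - 27 k - 15\right)}{k^{2} + 11 k + 30} ≠ 0.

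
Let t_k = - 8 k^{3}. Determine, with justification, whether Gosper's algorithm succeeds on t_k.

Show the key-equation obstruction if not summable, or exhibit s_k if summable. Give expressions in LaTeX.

Yes. s_k = 2 k^{2} \left(- k^{2} + 2 k - 1\right).

Step 1: r(k) = (k + 1)**3/k**3.
Normal form (A,B,C) = (1, 1, k**3).
Need (1)·f(k+1) − (1)·f(k) = k**3.
d = 4 from the (0,0,3) case.
Coefficient equations give f(k) = k**2*(k - 1)**2/4.
R(k) = B(k−1)·f(k)/C(k) = (k - 1)**2/(4*k); s_k = R·t_k = 2*k**2*(-k**2 + 2*k - 1).
Δs = -8*k**3, as required.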